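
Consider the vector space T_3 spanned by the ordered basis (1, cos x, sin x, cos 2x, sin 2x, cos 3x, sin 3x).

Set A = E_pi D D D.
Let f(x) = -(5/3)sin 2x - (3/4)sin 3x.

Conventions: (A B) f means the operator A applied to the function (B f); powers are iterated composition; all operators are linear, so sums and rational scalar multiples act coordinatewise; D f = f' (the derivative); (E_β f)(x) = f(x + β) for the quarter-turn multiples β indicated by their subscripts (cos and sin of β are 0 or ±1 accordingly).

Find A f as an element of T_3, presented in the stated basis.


the result is g(x) = (40/3)cos 2x - (81/4)cos 3x

D f = -(10/3)cos 2x - (9/4)cos 3x
D D f = (20/3)sin 2x + (27/4)sin 3x
D D D f = (40/3)cos 2x + (81/4)cos 3x
E_pi D D D f = (40/3)cos 2x - (81/4)cos 3x


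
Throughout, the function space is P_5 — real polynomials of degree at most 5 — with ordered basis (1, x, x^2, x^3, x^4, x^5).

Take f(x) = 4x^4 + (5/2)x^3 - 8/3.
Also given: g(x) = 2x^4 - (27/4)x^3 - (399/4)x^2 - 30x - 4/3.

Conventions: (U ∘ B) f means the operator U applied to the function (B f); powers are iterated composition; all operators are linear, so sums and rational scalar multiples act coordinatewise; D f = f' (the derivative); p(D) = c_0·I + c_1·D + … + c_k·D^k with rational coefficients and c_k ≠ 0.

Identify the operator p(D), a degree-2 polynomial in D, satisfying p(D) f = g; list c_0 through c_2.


D^0 f = 4x^4 + (5/2)x^3 - 8/3
D^1 f = 16x^3 + (15/2)x^2
D^2 f = 48x^2 + 15x
matching coefficients of g against c_0 f + c_1 Df + … from the top degree down determines the c_i
solution: c_0 = 1/2, c_1 = -1/2, c_2 = -2

c_0 = 1/2, c_1 = -1/2, c_2 = -2


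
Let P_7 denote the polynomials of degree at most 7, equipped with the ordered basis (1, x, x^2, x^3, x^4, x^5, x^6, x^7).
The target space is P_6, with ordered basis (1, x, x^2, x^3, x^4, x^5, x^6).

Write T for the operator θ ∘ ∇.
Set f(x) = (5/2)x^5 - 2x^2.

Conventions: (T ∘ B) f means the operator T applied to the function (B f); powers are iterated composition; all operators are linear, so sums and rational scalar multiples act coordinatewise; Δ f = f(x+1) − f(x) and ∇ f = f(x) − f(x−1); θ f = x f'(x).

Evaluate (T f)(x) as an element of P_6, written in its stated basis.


g(x) = 50x^4 - 75x^3 + 50x^2 - (33/2)x

∇ f = (25/2)x^4 - 25x^3 + 25x^2 - (33/2)x + 9/2
θ ∇ f = 50x^4 - 75x^3 + 50x^2 - (33/2)x


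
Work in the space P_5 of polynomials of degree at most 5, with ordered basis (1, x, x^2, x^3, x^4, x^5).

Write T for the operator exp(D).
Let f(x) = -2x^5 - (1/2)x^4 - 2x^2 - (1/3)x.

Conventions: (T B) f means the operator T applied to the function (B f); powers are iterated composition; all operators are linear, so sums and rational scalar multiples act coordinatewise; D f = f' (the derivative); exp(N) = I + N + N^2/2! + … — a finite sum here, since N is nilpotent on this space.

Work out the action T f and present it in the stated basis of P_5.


order-1 term: -10x^4 - 2x^3 - 4x - 1/3
order-2 term: -20x^3 - 3x^2 - 2
order-3 term: -20x^2 - 2x
order-4 term: -10x - 1/2
order-5 term: -2
the series for exp(D) f terminates at order 5
exp(D) f = -2x^5 - (21/2)x^4 - 22x^3 - 25x^2 - (49/3)x - 29/6

g(x) = -2x^5 - (21/2)x^4 - 22x^3 - 25x^2 - (49/3)x - 29/6


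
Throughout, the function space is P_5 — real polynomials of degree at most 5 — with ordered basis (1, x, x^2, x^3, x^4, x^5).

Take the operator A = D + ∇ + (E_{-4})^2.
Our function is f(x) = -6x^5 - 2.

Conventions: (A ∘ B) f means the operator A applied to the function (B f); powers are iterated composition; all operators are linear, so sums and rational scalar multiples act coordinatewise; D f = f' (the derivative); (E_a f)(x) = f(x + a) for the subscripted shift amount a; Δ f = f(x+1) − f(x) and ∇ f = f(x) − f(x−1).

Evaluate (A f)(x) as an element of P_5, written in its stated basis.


D f = -30x^4
∇ f = -30x^4 + 60x^3 - 60x^2 + 30x - 6
E_{-4} f = -6x^5 + 120x^4 - 960x^3 + 3840x^2 - 7680x + 6142
E_{-4} E_{-4} f = -6x^5 + 240x^4 - 3840x^3 + 30720x^2 - 122880x + 196606
(D + ∇ + (E_{-4})^2) f = -6x^5 + 180x^4 - 3780x^3 + 30660x^2 - 122850x + 196600

the result is g(x) = -6x^5 + 180x^4 - 3780x^3 + 30660x^2 - 122850x + 196600


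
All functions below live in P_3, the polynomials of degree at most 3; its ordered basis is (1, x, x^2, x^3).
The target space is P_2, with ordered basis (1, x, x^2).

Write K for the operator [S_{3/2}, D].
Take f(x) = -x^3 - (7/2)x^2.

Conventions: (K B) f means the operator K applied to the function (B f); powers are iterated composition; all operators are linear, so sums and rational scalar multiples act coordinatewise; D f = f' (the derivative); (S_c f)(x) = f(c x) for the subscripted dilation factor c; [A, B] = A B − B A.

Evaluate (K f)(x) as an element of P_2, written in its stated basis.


D f = -3x^2 - 7x
S_{3/2} D f = -(27/4)x^2 - (21/2)x
S_{3/2} f = -(27/8)x^3 - (63/8)x^2
D S_{3/2} f = -(81/8)x^2 - (63/4)x
[S_{3/2}, D] f = (27/8)x^2 + (21/4)x

the result is g(x) = (27/8)x^2 + (21/4)x


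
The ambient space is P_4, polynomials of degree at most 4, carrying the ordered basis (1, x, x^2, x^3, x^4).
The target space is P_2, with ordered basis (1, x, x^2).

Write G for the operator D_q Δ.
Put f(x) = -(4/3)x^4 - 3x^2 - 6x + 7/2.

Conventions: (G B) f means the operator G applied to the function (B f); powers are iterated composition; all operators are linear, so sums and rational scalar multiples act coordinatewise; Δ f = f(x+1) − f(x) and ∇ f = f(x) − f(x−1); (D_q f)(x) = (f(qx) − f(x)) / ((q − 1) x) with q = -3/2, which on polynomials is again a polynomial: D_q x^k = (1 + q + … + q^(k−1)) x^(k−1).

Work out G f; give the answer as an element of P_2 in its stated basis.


g(x) = -(28/3)x^2 + 4x - 34/3

Δ f = -(16/3)x^3 - 8x^2 - (34/3)x - 31/3
D_q Δ f = -(28/3)x^2 + 4x - 34/3


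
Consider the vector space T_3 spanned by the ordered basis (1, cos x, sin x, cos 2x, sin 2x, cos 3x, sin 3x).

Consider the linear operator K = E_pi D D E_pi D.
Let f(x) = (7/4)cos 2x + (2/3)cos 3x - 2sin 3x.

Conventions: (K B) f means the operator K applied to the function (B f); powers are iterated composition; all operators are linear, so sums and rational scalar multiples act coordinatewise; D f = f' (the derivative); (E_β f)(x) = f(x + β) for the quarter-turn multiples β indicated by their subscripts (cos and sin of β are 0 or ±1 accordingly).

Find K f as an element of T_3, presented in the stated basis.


D f = -(7/2)sin 2x - 6cos 3x - 2sin 3x
E_pi D f = -(7/2)sin 2x + 6cos 3x + 2sin 3x
D E_pi D f = -7cos 2x + 6cos 3x - 18sin 3x
D (D E_pi) D f = 14sin 2x - 54cos 3x - 18sin 3x
E_pi D (D E_pi) D f = 14sin 2x + 54cos 3x + 18sin 3x

g(x) = 14sin 2x + 54cos 3x + 18sin 3x


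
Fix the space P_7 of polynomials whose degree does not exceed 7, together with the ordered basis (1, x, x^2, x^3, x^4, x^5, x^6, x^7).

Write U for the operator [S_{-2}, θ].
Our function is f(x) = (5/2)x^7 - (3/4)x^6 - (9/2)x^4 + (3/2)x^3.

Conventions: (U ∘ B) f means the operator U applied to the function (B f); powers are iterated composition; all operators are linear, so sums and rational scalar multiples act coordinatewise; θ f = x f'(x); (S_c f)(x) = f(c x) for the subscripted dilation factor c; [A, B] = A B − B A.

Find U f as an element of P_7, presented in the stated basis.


the image equals g(x) = 0

θ f = (35/2)x^7 - (9/2)x^6 - 18x^4 + (9/2)x^3
S_{-2} θ f = -2240x^7 - 288x^6 - 288x^4 - 36x^3
S_{-2} f = -320x^7 - 48x^6 - 72x^4 - 12x^3
θ S_{-2} f = -2240x^7 - 288x^6 - 288x^4 - 36x^3
[S_{-2}, θ] f = 0


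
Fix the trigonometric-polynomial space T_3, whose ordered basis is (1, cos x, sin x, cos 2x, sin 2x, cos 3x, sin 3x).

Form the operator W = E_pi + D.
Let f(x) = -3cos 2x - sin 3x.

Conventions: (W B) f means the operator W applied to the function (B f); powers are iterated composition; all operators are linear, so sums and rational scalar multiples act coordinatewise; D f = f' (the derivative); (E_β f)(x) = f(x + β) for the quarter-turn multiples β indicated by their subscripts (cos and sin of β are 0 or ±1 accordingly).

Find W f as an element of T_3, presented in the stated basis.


g(x) = -3cos 2x + 6sin 2x - 3cos 3x + sin 3x

E_pi f = -3cos 2x + sin 3x
D f = 6sin 2x - 3cos 3x
(E_pi + D) f = -3cos 2x + 6sin 2x - 3cos 3x + sin 3x


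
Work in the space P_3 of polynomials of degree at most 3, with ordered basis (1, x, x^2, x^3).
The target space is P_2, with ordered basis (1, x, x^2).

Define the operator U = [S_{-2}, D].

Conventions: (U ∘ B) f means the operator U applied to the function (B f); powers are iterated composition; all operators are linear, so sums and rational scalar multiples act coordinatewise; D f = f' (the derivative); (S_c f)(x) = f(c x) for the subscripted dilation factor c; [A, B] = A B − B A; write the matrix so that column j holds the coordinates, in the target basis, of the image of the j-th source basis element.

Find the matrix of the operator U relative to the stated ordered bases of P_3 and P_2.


the matrix is [[0, 3, 0, 0]; [0, 0, -12, 0]; [0, 0, 0, 36]] (rows listed top to bottom)

image of 1: 0
image of x: 3
image of x^2: -12x
image of x^3: 36x^2
each image's coordinates form column j of the matrix


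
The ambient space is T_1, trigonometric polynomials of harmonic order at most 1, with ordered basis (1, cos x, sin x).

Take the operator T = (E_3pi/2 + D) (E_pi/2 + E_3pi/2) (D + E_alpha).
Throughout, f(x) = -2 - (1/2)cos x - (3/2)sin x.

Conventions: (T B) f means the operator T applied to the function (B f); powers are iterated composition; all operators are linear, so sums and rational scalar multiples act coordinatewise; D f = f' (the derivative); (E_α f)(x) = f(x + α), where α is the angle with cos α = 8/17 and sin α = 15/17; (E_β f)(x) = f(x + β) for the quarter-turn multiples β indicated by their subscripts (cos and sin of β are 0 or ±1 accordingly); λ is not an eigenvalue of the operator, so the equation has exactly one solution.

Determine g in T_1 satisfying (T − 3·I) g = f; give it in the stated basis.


write g with unknown coordinates in the stated basis and equate coefficients in (T − 3·I) g = f
solving from the highest basis element down gives g = 2 + (1/6)cos x + (1/2)sin x
check: T g = 4
so T g − 3·g = -2 - (1/2)cos x - (3/2)sin x = f ✓

the result is g(x) = 2 + (1/6)cos x + (1/2)sin x


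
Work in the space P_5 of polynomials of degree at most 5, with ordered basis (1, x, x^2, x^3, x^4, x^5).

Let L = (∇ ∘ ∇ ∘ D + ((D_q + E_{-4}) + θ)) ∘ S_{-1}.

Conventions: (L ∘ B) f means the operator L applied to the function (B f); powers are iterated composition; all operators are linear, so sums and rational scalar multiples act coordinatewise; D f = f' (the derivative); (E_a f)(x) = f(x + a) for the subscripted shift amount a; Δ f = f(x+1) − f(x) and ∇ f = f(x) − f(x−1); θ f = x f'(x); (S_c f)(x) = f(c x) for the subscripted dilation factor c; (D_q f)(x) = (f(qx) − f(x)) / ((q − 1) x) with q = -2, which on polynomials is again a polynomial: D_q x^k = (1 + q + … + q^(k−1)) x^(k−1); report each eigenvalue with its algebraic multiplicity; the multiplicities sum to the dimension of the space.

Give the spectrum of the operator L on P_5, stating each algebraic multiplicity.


λ = -6 (multiplicity 1), λ = -4 (multiplicity 1), λ = -2 (multiplicity 1), λ = 1 (multiplicity 1), λ = 3 (multiplicity 1), λ = 5 (multiplicity 1)

image of 1: 1
image of x: -2x + 3
image of x^2: 3x^2 - 9x + 16
image of x^3: -4x^3 + 9x^2 - 48x + 58
image of x^4: 5x^4 - 21x^3 + 96x^2 - 232x + 232
image of x^5: -6x^5 + 9x^4 - 160x^3 + 580x^2 - 1160x + 954
the matrix is upper triangular; its diagonal is (1, -2, 3, -4, 5, -6)
for a triangular matrix the eigenvalues are the diagonal entries, with algebraic multiplicity their repetition count


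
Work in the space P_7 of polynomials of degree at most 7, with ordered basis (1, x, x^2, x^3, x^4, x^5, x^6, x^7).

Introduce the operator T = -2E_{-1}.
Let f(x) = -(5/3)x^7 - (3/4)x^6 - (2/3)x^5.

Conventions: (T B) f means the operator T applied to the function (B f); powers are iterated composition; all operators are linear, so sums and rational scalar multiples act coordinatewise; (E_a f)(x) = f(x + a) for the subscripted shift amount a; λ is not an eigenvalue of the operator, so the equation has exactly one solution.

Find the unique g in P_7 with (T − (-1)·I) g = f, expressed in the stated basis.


the result is g(x) = (5/3)x^7 + (289/12)x^6 + (659/3)x^5 + (9545/6)x^4 + 9180x^3 + (238385/6)x^2 + 114639x + 992335/6

write g with unknown coordinates in the stated basis and equate coefficients in (T − (-1)·I) g = f
solving from the highest basis element down gives g = (5/3)x^7 + (289/12)x^6 + (659/3)x^5 + (9545/6)x^4 + 9180x^3 + (238385/6)x^2 + 114639x + 992335/6
check: T g = -(10/3)x^7 - (149/6)x^6 - (661/3)x^5 - (9545/6)x^4 - 9180x^3 - (238385/6)x^2 - 114639x - 992335/6
so T g − (-1)·g = -(5/3)x^7 - (3/4)x^6 - (2/3)x^5 = f ✓


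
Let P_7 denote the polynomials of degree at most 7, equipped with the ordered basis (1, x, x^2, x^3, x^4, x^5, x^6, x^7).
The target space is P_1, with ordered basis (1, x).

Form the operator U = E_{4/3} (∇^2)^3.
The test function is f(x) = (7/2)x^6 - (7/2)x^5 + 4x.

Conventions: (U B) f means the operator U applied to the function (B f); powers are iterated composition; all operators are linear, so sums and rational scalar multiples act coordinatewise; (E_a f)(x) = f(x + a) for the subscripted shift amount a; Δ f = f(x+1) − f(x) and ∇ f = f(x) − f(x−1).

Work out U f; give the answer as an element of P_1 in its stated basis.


∇ f = 21x^5 - 70x^4 + 105x^3 - (175/2)x^2 + (77/2)x - 3
∇ ∇ f = 105x^4 - 490x^3 + 945x^2 - 875x + 322
∇ ∇^2 f = 420x^3 - 2100x^2 + 3780x - 2415
∇ ∇ ∇^2 f = 1260x^2 - 5460x + 6300
∇ ∇^2 ∇^2 f = 2520x - 6720
∇ ∇ ∇^2 ∇^2 f = 2520
E_{4/3} (∇^2)^3 f = 2520

the result is g(x) = 2520


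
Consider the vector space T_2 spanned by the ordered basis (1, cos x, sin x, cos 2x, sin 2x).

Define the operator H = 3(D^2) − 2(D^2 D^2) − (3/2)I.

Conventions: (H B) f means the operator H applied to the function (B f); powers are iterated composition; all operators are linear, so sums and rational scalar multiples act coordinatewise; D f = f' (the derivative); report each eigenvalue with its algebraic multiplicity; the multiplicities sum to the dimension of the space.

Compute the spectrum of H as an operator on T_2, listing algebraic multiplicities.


image of 1: -3/2
image of cos x: -(13/2)cos x
image of sin x: -(13/2)sin x
image of cos 2x: -(91/2)cos 2x
image of sin 2x: -(91/2)sin 2x
the matrix is diagonal; its diagonal is (-3/2, -13/2, -13/2, -91/2, -91/2)
for a triangular matrix the eigenvalues are the diagonal entries, with algebraic multiplicity their repetition count

λ = -91/2 (multiplicity 2), λ = -13/2 (multiplicity 2), λ = -3/2 (multiplicity 1)


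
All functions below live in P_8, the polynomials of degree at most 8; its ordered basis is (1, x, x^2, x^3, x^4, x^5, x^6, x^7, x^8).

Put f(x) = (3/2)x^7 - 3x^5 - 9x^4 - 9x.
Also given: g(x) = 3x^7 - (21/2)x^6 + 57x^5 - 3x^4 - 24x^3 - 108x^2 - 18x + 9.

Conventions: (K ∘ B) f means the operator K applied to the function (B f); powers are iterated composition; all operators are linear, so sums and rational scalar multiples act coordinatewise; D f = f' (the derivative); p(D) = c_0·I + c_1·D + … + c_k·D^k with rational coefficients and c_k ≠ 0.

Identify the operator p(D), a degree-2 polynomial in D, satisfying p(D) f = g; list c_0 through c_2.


D^0 f = (3/2)x^7 - 3x^5 - 9x^4 - 9x
D^1 f = (21/2)x^6 - 15x^4 - 36x^3 - 9
D^2 f = 63x^5 - 60x^3 - 108x^2
matching coefficients of g against c_0 f + c_1 Df + … from the top degree down determines the c_i
solution: c_0 = 2, c_1 = -1, c_2 = 1

p(D) = 2·I − D + D^2, i.e. c_0 = 2, c_1 = -1, c_2 = 1


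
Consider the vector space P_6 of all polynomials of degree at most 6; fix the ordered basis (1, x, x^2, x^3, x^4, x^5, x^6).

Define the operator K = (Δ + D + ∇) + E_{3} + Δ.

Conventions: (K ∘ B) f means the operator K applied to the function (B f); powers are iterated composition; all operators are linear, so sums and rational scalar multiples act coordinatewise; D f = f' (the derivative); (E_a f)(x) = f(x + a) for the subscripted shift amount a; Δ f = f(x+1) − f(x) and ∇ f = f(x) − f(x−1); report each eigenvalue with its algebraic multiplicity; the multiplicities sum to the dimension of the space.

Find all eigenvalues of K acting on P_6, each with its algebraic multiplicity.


λ = 1 (multiplicity 7)

image of 1: 1
image of x: x + 7
image of x^2: x^2 + 14x + 10
image of x^3: x^3 + 21x^2 + 30x + 30
image of x^4: x^4 + 28x^3 + 60x^2 + 120x + 82
image of x^5: x^5 + 35x^4 + 100x^3 + 300x^2 + 410x + 246
image of x^6: x^6 + 42x^5 + 150x^4 + 600x^3 + 1230x^2 + 1476x + 730
the matrix is upper triangular; its diagonal is (1, 1, 1, 1, 1, 1, 1)
for a triangular matrix the eigenvalues are the diagonal entries, with algebraic multiplicity their repetition count


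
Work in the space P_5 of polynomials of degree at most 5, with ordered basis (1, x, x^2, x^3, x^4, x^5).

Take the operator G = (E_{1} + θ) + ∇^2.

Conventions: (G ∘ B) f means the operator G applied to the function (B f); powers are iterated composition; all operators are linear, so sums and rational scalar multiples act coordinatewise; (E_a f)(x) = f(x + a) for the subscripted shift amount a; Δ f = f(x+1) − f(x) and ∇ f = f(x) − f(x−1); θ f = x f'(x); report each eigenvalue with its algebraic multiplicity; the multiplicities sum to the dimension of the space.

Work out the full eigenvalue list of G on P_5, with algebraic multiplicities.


λ = 1 (multiplicity 1), λ = 2 (multiplicity 1), λ = 3 (multiplicity 1), λ = 4 (multiplicity 1), λ = 5 (multiplicity 1), λ = 6 (multiplicity 1)

image of 1: 1
image of x: 2x + 1
image of x^2: 3x^2 + 2x + 3
image of x^3: 4x^3 + 3x^2 + 9x - 5
image of x^4: 5x^4 + 4x^3 + 18x^2 - 20x + 15
image of x^5: 6x^5 + 5x^4 + 30x^3 - 50x^2 + 75x - 29
the matrix is upper triangular; its diagonal is (1, 2, 3, 4, 5, 6)
for a triangular matrix the eigenvalues are the diagonal entries, with algebraic multiplicity their repetition count


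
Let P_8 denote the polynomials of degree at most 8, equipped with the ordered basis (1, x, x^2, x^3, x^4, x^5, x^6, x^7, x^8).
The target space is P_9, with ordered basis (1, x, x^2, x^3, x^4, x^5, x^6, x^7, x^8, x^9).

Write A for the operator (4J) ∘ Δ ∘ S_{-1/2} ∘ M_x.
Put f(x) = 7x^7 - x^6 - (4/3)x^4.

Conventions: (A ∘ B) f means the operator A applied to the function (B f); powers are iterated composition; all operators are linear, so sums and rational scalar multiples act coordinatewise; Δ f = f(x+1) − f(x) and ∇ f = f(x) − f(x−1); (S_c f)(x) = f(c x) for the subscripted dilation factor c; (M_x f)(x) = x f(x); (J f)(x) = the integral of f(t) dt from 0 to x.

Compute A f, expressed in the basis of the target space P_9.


g(x) = (7/64)x^8 + (15/32)x^7 + (217/192)x^6 + (23/12)x^5 + (853/384)x^4 + (517/288)x^3 + (185/192)x^2 + (59/192)x

M_x f = 7x^8 - x^7 - (4/3)x^5
S_{-1/2} M_x f = (7/256)x^8 + (1/128)x^7 + (1/24)x^5
Δ S_{-1/2} M_x f = (7/32)x^7 + (105/128)x^6 + (217/128)x^5 + (115/48)x^4 + (853/384)x^3 + (517/384)x^2 + (185/384)x + 59/768
J Δ S_{-1/2} M_x f = (7/256)x^8 + (15/128)x^7 + (217/768)x^6 + (23/48)x^5 + (853/1536)x^4 + (517/1152)x^3 + (185/768)x^2 + (59/768)x
(4J) Δ S_{-1/2} M_x f = (7/64)x^8 + (15/32)x^7 + (217/192)x^6 + (23/12)x^5 + (853/384)x^4 + (517/288)x^3 + (185/192)x^2 + (59/192)x


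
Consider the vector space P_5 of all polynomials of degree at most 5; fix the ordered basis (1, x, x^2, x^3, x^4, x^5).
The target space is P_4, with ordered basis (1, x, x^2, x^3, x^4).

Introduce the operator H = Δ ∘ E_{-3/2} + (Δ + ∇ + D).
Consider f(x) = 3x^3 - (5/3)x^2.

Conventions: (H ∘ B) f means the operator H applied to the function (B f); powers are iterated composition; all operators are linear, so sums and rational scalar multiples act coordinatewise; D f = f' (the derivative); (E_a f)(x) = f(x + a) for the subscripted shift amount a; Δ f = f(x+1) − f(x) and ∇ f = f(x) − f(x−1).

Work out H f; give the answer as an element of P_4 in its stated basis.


E_{-3/2} f = 3x^3 - (91/6)x^2 + (101/4)x - 111/8
Δ E_{-3/2} f = 9x^2 - (64/3)x + 157/12
Δ f = 9x^2 + (17/3)x + 4/3
∇ f = 9x^2 - (37/3)x + 14/3
D f = 9x^2 - (10/3)x
(Δ + ∇ + D) f = 27x^2 - 10x + 6
(Δ ∘ E_{-3/2} + (Δ + ∇ + D)) f = 36x^2 - (94/3)x + 229/12

the result is g(x) = 36x^2 - (94/3)x + 229/12


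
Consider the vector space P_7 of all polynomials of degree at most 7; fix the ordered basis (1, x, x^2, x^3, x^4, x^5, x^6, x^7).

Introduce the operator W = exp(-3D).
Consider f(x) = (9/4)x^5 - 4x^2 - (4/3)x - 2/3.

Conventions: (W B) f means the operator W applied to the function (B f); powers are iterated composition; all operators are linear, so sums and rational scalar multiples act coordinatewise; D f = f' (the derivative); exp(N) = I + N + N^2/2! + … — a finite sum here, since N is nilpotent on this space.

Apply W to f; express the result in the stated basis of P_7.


g(x) = (9/4)x^5 - (135/4)x^4 + (405/2)x^3 - (1223/2)x^2 + (11207/12)x - 6953/12

order-1 term: -(135/4)x^4 + 24x + 4
order-2 term: (405/2)x^3 - 36
order-3 term: -(1215/2)x^2
order-4 term: (3645/4)x
order-5 term: -2187/4
the series for exp(-3D) f terminates at order 5
exp(-3D) f = (9/4)x^5 - (135/4)x^4 + (405/2)x^3 - (1223/2)x^2 + (11207/12)x - 6953/12


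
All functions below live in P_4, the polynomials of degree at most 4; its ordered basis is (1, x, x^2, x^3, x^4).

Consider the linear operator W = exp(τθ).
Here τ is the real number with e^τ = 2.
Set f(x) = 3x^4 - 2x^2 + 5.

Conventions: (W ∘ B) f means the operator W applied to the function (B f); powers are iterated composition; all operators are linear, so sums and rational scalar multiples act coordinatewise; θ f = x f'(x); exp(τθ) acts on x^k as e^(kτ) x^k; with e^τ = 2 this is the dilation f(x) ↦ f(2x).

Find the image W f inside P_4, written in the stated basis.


the image equals g(x) = 48x^4 - 8x^2 + 5

exp(τθ) x^k = e^(kτ) x^k; with e^τ = 2 this sends x^k to 2^k x^k
x^2 ↦ 4 x^2
x^4 ↦ 16 x^4
applying this coordinatewise to f: exp(τθ) f = 48x^4 - 8x^2 + 5


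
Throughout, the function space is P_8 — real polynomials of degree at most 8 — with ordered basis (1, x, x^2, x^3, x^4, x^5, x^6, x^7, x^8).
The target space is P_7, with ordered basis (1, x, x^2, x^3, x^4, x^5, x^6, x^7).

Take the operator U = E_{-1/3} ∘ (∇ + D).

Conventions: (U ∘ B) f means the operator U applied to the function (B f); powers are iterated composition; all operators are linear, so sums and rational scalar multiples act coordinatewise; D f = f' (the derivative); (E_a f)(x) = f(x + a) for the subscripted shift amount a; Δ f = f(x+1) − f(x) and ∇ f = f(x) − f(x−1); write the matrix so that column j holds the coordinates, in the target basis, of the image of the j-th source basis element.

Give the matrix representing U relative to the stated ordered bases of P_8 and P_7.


image of 1: 0
image of x: 2
image of x^2: 4x - 7/3
image of x^3: 6x^2 - 7x + 8/3
image of x^4: 8x^3 - 14x^2 + (32/3)x - 89/27
image of x^5: 10x^4 - (70/3)x^3 + (80/3)x^2 - (445/27)x + 346/81
image of x^6: 12x^5 - 35x^4 + (160/3)x^3 - (445/9)x^2 + (692/27)x - 457/81
image of x^7: 14x^6 - 49x^5 + (280/3)x^4 - (3115/27)x^3 + (2422/27)x^2 - (3199/81)x + 5468/729
image of x^8: 16x^7 - (196/3)x^6 + (448/3)x^5 - (6230/27)x^4 + (19376/81)x^3 - (12796/81)x^2 + (43744/729)x - 21853/2187
each image's coordinates form column j of the matrix

the matrix is [[0, 2, -7/3, 8/3, -89/27, 346/81, -457/81, 5468/729, -21853/2187]; [0, 0, 4, -7, 32/3, -445/27, 692/27, -3199/81, 43744/729]; [0, 0, 0, 6, -14, 80/3, -445/9, 2422/27, -12796/81]; [0, 0, 0, 0, 8, -70/3, 160/3, -3115/27, 19376/81]; [0, 0, 0, 0, 0, 10, -35, 280/3, -6230/27]; [0, 0, 0, 0, 0, 0, 12, -49, 448/3]; [0, 0, 0, 0, 0, 0, 0, 14, -196/3]; [0, 0, 0, 0, 0, 0, 0, 0, 16]] (rows listed top to bottom)


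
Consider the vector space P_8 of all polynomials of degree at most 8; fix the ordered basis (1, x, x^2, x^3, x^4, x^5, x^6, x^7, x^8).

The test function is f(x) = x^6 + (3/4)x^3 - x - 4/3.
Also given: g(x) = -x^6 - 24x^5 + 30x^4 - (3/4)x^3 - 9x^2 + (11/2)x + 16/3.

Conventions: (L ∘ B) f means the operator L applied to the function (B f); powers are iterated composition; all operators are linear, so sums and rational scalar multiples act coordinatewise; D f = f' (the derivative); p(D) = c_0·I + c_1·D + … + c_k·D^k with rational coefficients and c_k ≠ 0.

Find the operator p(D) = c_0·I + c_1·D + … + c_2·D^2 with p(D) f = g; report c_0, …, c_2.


D^0 f = x^6 + (3/4)x^3 - x - 4/3
D^1 f = 6x^5 + (9/4)x^2 - 1
D^2 f = 30x^4 + (9/2)x
matching coefficients of g against c_0 f + c_1 Df + … from the top degree down determines the c_i
solution: c_0 = -1, c_1 = -4, c_2 = 1

p(D) = -I − 4·D + D^2, i.e. c_0 = -1, c_1 = -4, c_2 = 1


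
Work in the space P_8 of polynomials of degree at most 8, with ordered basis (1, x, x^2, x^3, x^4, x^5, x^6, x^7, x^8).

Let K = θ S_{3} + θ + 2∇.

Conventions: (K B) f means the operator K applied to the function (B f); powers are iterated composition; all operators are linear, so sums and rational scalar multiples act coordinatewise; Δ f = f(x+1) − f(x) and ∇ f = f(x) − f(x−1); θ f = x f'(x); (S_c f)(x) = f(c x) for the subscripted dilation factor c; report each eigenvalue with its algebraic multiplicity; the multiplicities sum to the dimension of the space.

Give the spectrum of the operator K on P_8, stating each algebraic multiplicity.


λ = 0 (multiplicity 1), λ = 4 (multiplicity 1), λ = 20 (multiplicity 1), λ = 84 (multiplicity 1), λ = 328 (multiplicity 1), λ = 1220 (multiplicity 1), λ = 4380 (multiplicity 1), λ = 15316 (multiplicity 1), λ = 52496 (multiplicity 1)

image of 1: 0
image of x: 4x + 2
image of x^2: 20x^2 + 4x - 2
image of x^3: 84x^3 + 6x^2 - 6x + 2
image of x^4: 328x^4 + 8x^3 - 12x^2 + 8x - 2
image of x^5: 1220x^5 + 10x^4 - 20x^3 + 20x^2 - 10x + 2
image of x^6: 4380x^6 + 12x^5 - 30x^4 + 40x^3 - 30x^2 + 12x - 2
image of x^7: 15316x^7 + 14x^6 - 42x^5 + 70x^4 - 70x^3 + 42x^2 - 14x + 2
image of x^8: 52496x^8 + 16x^7 - 56x^6 + 112x^5 - 140x^4 + 112x^3 - 56x^2 + 16x - 2
the matrix is upper triangular; its diagonal is (0, 4, 20, 84, 328, 1220, 4380, 15316, 52496)
for a triangular matrix the eigenvalues are the diagonal entries, with algebraic multiplicity their repetition count


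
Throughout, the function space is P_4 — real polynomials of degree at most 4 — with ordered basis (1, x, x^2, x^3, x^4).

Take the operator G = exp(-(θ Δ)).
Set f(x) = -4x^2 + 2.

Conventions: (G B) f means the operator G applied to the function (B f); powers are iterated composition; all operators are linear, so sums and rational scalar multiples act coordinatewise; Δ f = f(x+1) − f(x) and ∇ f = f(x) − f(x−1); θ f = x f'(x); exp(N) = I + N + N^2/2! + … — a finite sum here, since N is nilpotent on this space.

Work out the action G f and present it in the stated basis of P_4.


the image equals g(x) = -4x^2 + 8x + 2

order-1 term: 8x
the series for exp(-(θ Δ)) f terminates at order 1
exp(-(θ Δ)) f = -4x^2 + 8x + 2


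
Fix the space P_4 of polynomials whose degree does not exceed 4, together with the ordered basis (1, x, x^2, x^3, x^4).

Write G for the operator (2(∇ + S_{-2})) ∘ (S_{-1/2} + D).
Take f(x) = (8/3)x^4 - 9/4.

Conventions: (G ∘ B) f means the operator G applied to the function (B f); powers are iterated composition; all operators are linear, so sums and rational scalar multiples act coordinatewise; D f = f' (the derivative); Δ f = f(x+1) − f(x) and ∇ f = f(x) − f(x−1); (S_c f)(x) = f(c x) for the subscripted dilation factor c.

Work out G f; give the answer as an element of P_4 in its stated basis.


the result is g(x) = (16/3)x^4 - (508/3)x^3 + 62x^2 - (188/3)x + 33/2

S_{-1/2} f = (1/6)x^4 - 9/4
D f = (32/3)x^3
(S_{-1/2} + D) f = (1/6)x^4 + (32/3)x^3 - 9/4
∇ (S_{-1/2} + D) f = (2/3)x^3 + 31x^2 - (94/3)x + 21/2
S_{-2} (S_{-1/2} + D) f = (8/3)x^4 - (256/3)x^3 - 9/4
(∇ + S_{-2}) (S_{-1/2} + D) f = (8/3)x^4 - (254/3)x^3 + 31x^2 - (94/3)x + 33/4
(2(∇ + S_{-2})) (S_{-1/2} + D) f = (16/3)x^4 - (508/3)x^3 + 62x^2 - (188/3)x + 33/2


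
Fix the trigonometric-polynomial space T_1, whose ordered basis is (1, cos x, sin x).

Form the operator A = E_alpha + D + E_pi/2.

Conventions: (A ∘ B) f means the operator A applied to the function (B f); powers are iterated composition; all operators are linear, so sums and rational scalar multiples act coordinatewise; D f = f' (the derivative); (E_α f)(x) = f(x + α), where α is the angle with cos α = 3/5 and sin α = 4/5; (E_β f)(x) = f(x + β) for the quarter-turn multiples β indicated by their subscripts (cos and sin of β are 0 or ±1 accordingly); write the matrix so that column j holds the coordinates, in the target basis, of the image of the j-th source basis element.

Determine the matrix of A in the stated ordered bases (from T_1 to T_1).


image of 1: 2
image of cos x: (3/5)cos x - (14/5)sin x
image of sin x: (14/5)cos x + (3/5)sin x
each image's coordinates form column j of the matrix

the matrix is [[2, 0, 0]; [0, 3/5, 14/5]; [0, -14/5, 3/5]] (rows listed top to bottom)


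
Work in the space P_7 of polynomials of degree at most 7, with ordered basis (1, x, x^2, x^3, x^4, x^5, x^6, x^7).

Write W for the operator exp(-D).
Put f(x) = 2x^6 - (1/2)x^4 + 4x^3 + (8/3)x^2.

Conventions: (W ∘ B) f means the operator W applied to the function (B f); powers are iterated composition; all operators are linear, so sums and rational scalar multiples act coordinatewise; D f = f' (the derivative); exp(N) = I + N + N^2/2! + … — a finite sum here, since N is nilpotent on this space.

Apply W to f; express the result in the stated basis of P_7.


order-1 term: -12x^5 + 2x^3 - 12x^2 - (16/3)x
order-2 term: 30x^4 - 3x^2 + 12x + 8/3
order-3 term: -40x^3 + 2x - 4
order-4 term: 30x^2 - 1/2
order-5 term: -12x
order-6 term: 2
the series for exp(-D) f terminates at order 6
exp(-D) f = 2x^6 - 12x^5 + (59/2)x^4 - 34x^3 + (53/3)x^2 - (10/3)x + 1/6

the result is g(x) = 2x^6 - 12x^5 + (59/2)x^4 - 34x^3 + (53/3)x^2 - (10/3)x + 1/6


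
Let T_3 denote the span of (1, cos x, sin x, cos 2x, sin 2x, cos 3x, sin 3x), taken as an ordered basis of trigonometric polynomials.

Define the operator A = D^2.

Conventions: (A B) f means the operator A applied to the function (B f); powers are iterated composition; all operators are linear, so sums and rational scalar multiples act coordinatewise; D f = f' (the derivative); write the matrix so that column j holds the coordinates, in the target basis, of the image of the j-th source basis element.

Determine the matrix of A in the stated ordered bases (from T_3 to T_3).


image of 1: 0
image of cos x: -cos x
image of sin x: -sin x
image of cos 2x: -4cos 2x
image of sin 2x: -4sin 2x
image of cos 3x: -9cos 3x
image of sin 3x: -9sin 3x
each image's coordinates form column j of the matrix

the matrix is [[0, 0, 0, 0, 0, 0, 0]; [0, -1, 0, 0, 0, 0, 0]; [0, 0, -1, 0, 0, 0, 0]; [0, 0, 0, -4, 0, 0, 0]; [0, 0, 0, 0, -4, 0, 0]; [0, 0, 0, 0, 0, -9, 0]; [0, 0, 0, 0, 0, 0, -9]] (rows listed top to bottom)


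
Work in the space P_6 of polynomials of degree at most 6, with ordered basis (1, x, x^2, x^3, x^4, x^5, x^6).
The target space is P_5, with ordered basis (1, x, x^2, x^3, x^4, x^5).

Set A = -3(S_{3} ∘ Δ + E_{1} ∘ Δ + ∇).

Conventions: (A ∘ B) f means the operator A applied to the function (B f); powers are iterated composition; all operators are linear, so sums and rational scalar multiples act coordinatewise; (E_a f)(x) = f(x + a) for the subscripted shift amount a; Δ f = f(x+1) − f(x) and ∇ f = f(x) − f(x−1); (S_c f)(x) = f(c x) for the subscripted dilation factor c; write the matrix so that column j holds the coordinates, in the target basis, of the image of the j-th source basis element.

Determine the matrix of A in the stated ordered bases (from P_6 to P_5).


image of 1: 0
image of x: -9
image of x^2: -30x - 9
image of x^3: -99x^2 - 45x - 27
image of x^4: -348x^3 - 198x^2 - 132x - 45
image of x^5: -1245x^4 - 870x^3 - 510x^2 - 255x - 99
image of x^6: -4410x^5 - 3735x^4 - 2100x^3 - 1035x^2 - 630x - 189
each image's coordinates form column j of the matrix

the matrix is [[0, -9, -9, -27, -45, -99, -189]; [0, 0, -30, -45, -132, -255, -630]; [0, 0, 0, -99, -198, -510, -1035]; [0, 0, 0, 0, -348, -870, -2100]; [0, 0, 0, 0, 0, -1245, -3735]; [0, 0, 0, 0, 0, 0, -4410]] (rows listed top to bottom)


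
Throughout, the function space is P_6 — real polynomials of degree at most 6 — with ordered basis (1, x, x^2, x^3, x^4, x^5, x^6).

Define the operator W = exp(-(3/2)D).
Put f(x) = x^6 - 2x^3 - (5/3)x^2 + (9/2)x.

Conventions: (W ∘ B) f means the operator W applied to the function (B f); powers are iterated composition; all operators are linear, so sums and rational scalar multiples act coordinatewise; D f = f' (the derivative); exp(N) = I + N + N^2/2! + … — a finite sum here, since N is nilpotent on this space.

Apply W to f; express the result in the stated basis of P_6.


order-1 term: -9x^5 + 9x^2 + 5x - 27/4
order-2 term: (135/4)x^4 - (27/2)x - 15/4
order-3 term: -(135/2)x^3 + 27/4
order-4 term: (1215/16)x^2
order-5 term: -(729/16)x
order-6 term: 729/64
the series for exp(-(3/2)D) f terminates at order 6
exp(-(3/2)D) f = x^6 - 9x^5 + (135/4)x^4 - (139/2)x^3 + (3997/48)x^2 - (793/16)x + 489/64

the result is g(x) = x^6 - 9x^5 + (135/4)x^4 - (139/2)x^3 + (3997/48)x^2 - (793/16)x + 489/64


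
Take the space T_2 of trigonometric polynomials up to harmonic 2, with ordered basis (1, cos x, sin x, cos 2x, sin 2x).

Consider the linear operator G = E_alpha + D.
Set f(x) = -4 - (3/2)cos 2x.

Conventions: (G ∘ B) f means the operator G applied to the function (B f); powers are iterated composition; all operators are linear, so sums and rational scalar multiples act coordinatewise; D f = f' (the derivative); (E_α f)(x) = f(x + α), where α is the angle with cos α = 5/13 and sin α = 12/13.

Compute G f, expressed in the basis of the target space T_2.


the result is g(x) = -4 + (357/338)cos 2x + (687/169)sin 2x

E_alpha f = -4 + (357/338)cos 2x + (180/169)sin 2x
D f = 3sin 2x
(E_alpha + D) f = -4 + (357/338)cos 2x + (687/169)sin 2x


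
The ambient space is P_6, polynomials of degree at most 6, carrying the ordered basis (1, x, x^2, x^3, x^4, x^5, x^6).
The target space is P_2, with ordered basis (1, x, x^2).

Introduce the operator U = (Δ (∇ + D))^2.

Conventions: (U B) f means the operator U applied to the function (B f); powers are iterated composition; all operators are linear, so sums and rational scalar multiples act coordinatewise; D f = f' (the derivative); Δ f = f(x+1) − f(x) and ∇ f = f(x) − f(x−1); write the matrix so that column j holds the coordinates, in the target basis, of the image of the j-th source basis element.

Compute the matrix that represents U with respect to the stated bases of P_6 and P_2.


the matrix is [[0, 0, 0, 0, 96, 240, 900]; [0, 0, 0, 0, 0, 480, 1440]; [0, 0, 0, 0, 0, 0, 1440]] (rows listed top to bottom)

image of 1: 0
image of x: 0
image of x^2: 0
image of x^3: 0
image of x^4: 96
image of x^5: 480x + 240
image of x^6: 1440x^2 + 1440x + 900
each image's coordinates form column j of the matrix


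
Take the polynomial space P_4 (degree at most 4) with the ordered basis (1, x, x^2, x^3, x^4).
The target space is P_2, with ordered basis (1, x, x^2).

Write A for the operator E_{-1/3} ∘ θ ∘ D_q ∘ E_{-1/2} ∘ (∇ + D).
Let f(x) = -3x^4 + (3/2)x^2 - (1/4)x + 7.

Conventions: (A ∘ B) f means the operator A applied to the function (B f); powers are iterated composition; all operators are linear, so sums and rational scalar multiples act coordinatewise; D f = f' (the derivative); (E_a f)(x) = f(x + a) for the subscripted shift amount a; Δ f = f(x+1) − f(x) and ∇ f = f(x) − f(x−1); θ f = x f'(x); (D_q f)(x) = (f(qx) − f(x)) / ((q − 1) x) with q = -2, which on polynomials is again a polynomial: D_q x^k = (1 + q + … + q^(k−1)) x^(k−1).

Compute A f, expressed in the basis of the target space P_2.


the image equals g(x) = -144x^2 + 42x + 2

∇ f = -12x^3 + 18x^2 - 9x + 5/4
D f = -12x^3 + 3x - 1/4
(∇ + D) f = -24x^3 + 18x^2 - 6x + 1
E_{-1/2} (∇ + D) f = -24x^3 + 54x^2 - 42x + 23/2
D_q E_{-1/2} (∇ + D) f = -72x^2 - 54x - 42
θ D_q E_{-1/2} (∇ + D) f = -144x^2 - 54x
E_{-1/3} (θ ∘ D_q ∘ E_{-1/2}) (∇ + D) f = -144x^2 + 42x + 2


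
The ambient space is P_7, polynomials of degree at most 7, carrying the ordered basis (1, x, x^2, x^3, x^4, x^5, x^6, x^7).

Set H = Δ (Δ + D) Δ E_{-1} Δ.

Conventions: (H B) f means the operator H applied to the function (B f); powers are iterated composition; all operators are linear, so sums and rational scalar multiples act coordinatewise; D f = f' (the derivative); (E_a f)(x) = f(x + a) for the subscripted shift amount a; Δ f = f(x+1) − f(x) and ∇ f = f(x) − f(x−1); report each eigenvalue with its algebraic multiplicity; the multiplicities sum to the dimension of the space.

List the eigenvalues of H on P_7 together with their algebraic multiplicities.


λ = 0 (multiplicity 8)

image of 1: 0
image of x: 0
image of x^2: 0
image of x^3: 0
image of x^4: 48
image of x^5: 240x + 180
image of x^6: 720x^2 + 1080x + 660
image of x^7: 1680x^3 + 3780x^2 + 4620x + 2100
the matrix is upper triangular; its diagonal is (0, 0, 0, 0, 0, 0, 0, 0)
for a triangular matrix the eigenvalues are the diagonal entries, with algebraic multiplicity their repetition count


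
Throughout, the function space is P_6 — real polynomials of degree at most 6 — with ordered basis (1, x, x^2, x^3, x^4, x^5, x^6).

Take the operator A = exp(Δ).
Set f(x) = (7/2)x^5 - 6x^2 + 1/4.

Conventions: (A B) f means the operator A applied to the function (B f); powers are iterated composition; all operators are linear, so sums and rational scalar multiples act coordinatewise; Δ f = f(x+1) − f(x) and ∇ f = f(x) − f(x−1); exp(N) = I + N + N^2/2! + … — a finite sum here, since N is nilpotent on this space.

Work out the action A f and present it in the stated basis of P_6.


order-1 term: (35/2)x^4 + 35x^3 + 35x^2 + (11/2)x - 5/2
order-2 term: 35x^3 + 105x^2 + (245/2)x + 93/2
order-3 term: 35x^2 + 105x + 175/2
order-4 term: (35/2)x + 35
order-5 term: 7/2
the series for exp(Δ) f terminates at order 5
exp(Δ) f = (7/2)x^5 + (35/2)x^4 + 70x^3 + 169x^2 + (501/2)x + 681/4

g(x) = (7/2)x^5 + (35/2)x^4 + 70x^3 + 169x^2 + (501/2)x + 681/4


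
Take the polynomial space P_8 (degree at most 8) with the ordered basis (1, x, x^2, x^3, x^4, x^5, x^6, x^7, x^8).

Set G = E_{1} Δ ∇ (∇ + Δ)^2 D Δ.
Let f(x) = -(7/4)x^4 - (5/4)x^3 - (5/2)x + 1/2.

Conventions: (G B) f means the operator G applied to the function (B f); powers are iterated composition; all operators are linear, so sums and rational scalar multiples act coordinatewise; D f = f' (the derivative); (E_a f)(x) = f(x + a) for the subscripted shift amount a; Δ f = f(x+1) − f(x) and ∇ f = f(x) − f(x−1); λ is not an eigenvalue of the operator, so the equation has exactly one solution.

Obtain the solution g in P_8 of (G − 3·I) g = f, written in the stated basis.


the result is g(x) = (7/12)x^4 + (5/12)x^3 + (5/6)x - 1/6

write g with unknown coordinates in the stated basis and equate coefficients in (G − 3·I) g = f
solving from the highest basis element down gives g = (7/12)x^4 + (5/12)x^3 + (5/6)x - 1/6
check: G g = 0
so G g − 3·g = -(7/4)x^4 - (5/4)x^3 - (5/2)x + 1/2 = f ✓


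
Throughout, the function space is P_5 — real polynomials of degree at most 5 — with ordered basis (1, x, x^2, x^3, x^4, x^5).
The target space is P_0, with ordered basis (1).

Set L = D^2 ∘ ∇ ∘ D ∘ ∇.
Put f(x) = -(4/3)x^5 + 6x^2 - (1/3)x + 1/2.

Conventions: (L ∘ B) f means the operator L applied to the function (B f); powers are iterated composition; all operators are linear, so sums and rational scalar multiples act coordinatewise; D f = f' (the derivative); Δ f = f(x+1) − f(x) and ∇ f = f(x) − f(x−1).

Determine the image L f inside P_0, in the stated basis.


∇ f = -(20/3)x^4 + (40/3)x^3 - (40/3)x^2 + (56/3)x - 23/3
D ∇ f = -(80/3)x^3 + 40x^2 - (80/3)x + 56/3
∇ D ∇ f = -80x^2 + 160x - 280/3
D (∇ ∘ D ∘ ∇) f = -160x + 160
D D (∇ ∘ D ∘ ∇) f = -160

g(x) = -160
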